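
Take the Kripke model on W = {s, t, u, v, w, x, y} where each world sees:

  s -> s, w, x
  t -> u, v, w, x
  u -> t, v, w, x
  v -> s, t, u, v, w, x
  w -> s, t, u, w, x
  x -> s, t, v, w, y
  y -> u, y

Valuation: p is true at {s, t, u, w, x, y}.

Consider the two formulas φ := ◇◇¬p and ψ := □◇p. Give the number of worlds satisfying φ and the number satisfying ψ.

7 and 7

For ◇◇¬p:
s: successors {s, w, x}; ◇¬p there: s:F, w:F, x:T. ✓
t: successors {u, v, w, x}; ◇¬p there: u:T, v:T, w:F, x:T. ✓
u: successors {t, v, w, x}; ◇¬p there: t:T, v:T, w:F, x:T. ✓
v: successors {s, t, u, v, w, x}; ◇¬p there: s:F, t:T, u:T, v:T, w:F, x:T. ✓
w: successors {s, t, u, w, x}; ◇¬p there: s:F, t:T, u:T, w:F, x:T. ✓
x: successors {s, t, v, w, y}; ◇¬p there: s:F, t:T, v:T, w:F, y:F. ✓
y: successors {u, y}; ◇¬p there: u:T, y:F. ✓
— 7 worlds.
For □◇p:
s: successors {s, w, x}; ◇p there: s:T, w:T, x:T. ✓
t: successors {u, v, w, x}; ◇p there: u:T, v:T, w:T, x:T. ✓
u: successors {t, v, w, x}; ◇p there: t:T, v:T, w:T, x:T. ✓
v: successors {s, t, u, v, w, x}; ◇p there: s:T, t:T, u:T, v:T, w:T, x:T. ✓
w: successors {s, t, u, w, x}; ◇p there: s:T, t:T, u:T, w:T, x:T. ✓
x: successors {s, t, v, w, y}; ◇p there: s:T, t:T, v:T, w:T, y:T. ✓
y: successors {u, y}; ◇p there: u:T, y:T. ✓
— 7 worlds.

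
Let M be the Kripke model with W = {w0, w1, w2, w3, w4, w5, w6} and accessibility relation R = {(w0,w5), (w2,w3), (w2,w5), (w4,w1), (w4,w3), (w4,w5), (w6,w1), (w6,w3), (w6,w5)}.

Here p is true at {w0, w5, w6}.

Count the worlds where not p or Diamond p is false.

1

w0: not p is F, Diamond p is T. ✓
w1: not p is T, Diamond p is F. ✓
w2: not p is T, Diamond p is T. ✓
w3: not p is T, Diamond p is F. ✓
w4: not p is T, Diamond p is T. ✓
w5: not p is F, Diamond p is F. ✗
w6: not p is F, Diamond p is T. ✓
Satisfying worlds: {w0, w1, w2, w3, w4, w6}.
So not p or Diamond p fails at the other 1 world.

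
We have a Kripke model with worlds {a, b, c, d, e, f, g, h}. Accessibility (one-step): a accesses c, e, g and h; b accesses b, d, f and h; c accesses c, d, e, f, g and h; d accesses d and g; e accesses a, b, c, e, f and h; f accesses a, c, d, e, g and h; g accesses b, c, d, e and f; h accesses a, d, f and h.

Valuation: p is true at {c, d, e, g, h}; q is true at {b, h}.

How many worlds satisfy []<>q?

a: successors {c, e, g, h}; <>q there: c:T, e:T, g:T, h:T. ✓
b: successors {b, d, f, h}; <>q there: b:T, d:F, f:T, h:T. ✗
c: successors {c, d, e, f, g, h}; <>q there: c:T, d:F, e:T, f:T, g:T, h:T. ✗
d: successors {d, g}; <>q there: d:F, g:T. ✗
e: successors {a, b, c, e, f, h}; <>q there: a:T, b:T, c:T, e:T, f:T, h:T. ✓
f: successors {a, c, d, e, g, h}; <>q there: a:T, c:T, d:F, e:T, g:T, h:T. ✗
g: successors {b, c, d, e, f}; <>q there: b:T, c:T, d:F, e:T, f:T. ✗
h: successors {a, d, f, h}; <>q there: a:T, d:F, f:T, h:T. ✗
Satisfying worlds: {a, e}.

2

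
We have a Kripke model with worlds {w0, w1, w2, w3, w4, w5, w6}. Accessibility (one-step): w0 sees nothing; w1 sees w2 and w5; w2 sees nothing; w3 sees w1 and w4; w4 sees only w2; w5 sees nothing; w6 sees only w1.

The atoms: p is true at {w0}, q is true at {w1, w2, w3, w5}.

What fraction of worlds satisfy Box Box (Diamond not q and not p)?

5/7

w0: no successors, so Box Box (Diamond not q and not p) holds vacuously. ✓
w1: successors {w2, w5}; Box (Diamond not q and not p) there: w2:T, w5:T. ✓
w2: no successors, so Box Box (Diamond not q and not p) holds vacuously. ✓
w3: successors {w1, w4}; Box (Diamond not q and not p) there: w1:F, w4:F. ✗
w4: successors {w2}; Box (Diamond not q and not p) there: w2:T. ✓
w5: no successors, so Box Box (Diamond not q and not p) holds vacuously. ✓
w6: successors {w1}; Box (Diamond not q and not p) there: w1:F. ✗
That's 5 of 7 worlds, so 5/7.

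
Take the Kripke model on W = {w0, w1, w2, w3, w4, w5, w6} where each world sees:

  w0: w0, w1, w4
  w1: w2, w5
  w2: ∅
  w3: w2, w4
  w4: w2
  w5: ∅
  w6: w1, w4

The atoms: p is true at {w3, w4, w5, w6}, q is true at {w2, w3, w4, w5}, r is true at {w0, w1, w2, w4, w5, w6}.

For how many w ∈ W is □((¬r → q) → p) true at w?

w0: successors {w0, w1, w4}; (¬r → q) → p there: w0:F, w1:F, w4:T. ✗
w1: successors {w2, w5}; (¬r → q) → p there: w2:F, w5:T. ✗
w2: no successors, so □((¬r → q) → p) holds vacuously. ✓
w3: successors {w2, w4}; (¬r → q) → p there: w2:F, w4:T. ✗
w4: successors {w2}; (¬r → q) → p there: w2:F. ✗
w5: no successors, so □((¬r → q) → p) holds vacuously. ✓
w6: successors {w1, w4}; (¬r → q) → p there: w1:F, w4:T. ✗
Satisfying worlds: {w2, w5}.

2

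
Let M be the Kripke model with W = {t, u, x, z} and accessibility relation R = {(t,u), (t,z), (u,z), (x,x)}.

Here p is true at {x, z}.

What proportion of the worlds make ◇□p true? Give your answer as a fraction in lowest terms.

t: successors {u, z}; □p there: u:T, z:T. ✓
u: successors {z}; □p there: z:T. ✓
x: successors {x}; □p there: x:T. ✓
z: no successors, so ◇□p fails. ✗
That's 3 of 4 worlds, so 3/4.

3/4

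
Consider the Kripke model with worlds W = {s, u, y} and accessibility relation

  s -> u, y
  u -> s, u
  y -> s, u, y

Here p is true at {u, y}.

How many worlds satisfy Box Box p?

s: successors {u, y}; Box p there: u:F, y:F. ✗
u: successors {s, u}; Box p there: s:T, u:F. ✗
y: successors {s, u, y}; Box p there: s:T, u:F, y:F. ✗
Satisfying worlds: ∅.

0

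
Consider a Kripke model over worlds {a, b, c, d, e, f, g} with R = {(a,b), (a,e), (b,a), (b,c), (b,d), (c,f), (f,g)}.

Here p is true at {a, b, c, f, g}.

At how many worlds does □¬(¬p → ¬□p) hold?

a: successors {b, e}; ¬(¬p → ¬□p) there: b:F, e:T. ✗
b: successors {a, c, d}; ¬(¬p → ¬□p) there: a:F, c:F, d:T. ✗
c: successors {f}; ¬(¬p → ¬□p) there: f:F. ✗
d: no successors, so □¬(¬p → ¬□p) holds vacuously. ✓
e: no successors, so □¬(¬p → ¬□p) holds vacuously. ✓
f: successors {g}; ¬(¬p → ¬□p) there: g:F. ✗
g: no successors, so □¬(¬p → ¬□p) holds vacuously. ✓
Satisfying worlds: {d, e, g}.

3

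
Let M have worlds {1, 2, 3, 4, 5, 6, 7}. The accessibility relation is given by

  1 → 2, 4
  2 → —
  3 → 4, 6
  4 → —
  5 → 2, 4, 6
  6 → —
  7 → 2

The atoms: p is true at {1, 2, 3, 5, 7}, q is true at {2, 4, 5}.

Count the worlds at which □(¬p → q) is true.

5

1: successors {2, 4}; ¬p → q there: 2:T, 4:T. ✓
2: no successors, so □(¬p → q) holds vacuously. ✓
3: successors {4, 6}; ¬p → q there: 4:T, 6:F. ✗
4: no successors, so □(¬p → q) holds vacuously. ✓
5: successors {2, 4, 6}; ¬p → q there: 2:T, 4:T, 6:F. ✗
6: no successors, so □(¬p → q) holds vacuously. ✓
7: successors {2}; ¬p → q there: 2:T. ✓
Satisfying worlds: {1, 2, 4, 6, 7}.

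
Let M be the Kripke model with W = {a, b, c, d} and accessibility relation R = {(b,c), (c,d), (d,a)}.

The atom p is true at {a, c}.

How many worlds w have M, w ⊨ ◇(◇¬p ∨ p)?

2

a: no successors, so ◇(◇¬p ∨ p) fails. ✗
b: successors {c}; ◇¬p ∨ p there: c:T. ✓
c: successors {d}; ◇¬p ∨ p there: d:F. ✗
d: successors {a}; ◇¬p ∨ p there: a:T. ✓
Satisfying worlds: {b, d}.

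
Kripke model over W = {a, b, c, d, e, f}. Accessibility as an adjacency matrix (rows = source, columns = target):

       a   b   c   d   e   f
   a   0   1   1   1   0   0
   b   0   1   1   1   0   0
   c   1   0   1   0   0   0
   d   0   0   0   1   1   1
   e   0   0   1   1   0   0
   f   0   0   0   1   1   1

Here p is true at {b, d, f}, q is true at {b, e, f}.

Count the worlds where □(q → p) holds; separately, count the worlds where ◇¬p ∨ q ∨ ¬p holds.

For □(q → p):
a: successors {b, c, d}; q → p there: b:T, c:T, d:T. ✓
b: successors {b, c, d}; q → p there: b:T, c:T, d:T. ✓
c: successors {a, c}; q → p there: a:T, c:T. ✓
d: successors {d, e, f}; q → p there: d:T, e:F, f:T. ✗
e: successors {c, d}; q → p there: c:T, d:T. ✓
f: successors {d, e, f}; q → p there: d:T, e:F, f:T. ✗
— 4 worlds.
For ◇¬p ∨ q ∨ ¬p:
a: ◇¬p ∨ q is T, ¬p is T. ✓
b: ◇¬p ∨ q is T, ¬p is F. ✓
c: ◇¬p ∨ q is T, ¬p is T. ✓
d: ◇¬p ∨ q is T, ¬p is F. ✓
e: ◇¬p ∨ q is T, ¬p is T. ✓
f: ◇¬p ∨ q is T, ¬p is F. ✓
— 6 worlds.

4 and 6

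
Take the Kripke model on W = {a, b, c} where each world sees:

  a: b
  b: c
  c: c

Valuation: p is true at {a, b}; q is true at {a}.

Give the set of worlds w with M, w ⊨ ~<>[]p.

{a, b, c}

a: <>[]p is F. ✓
b: <>[]p is F. ✓
c: <>[]p is F. ✓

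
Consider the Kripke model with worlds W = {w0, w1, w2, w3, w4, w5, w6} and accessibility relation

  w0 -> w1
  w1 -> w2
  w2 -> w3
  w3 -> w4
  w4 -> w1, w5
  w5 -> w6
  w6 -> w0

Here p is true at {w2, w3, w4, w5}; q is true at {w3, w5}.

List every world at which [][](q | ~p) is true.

{w1, w3, w5, w6}

w0: successors {w1}; [](q | ~p) there: w1:F. ✗
w1: successors {w2}; [](q | ~p) there: w2:T. ✓
w2: successors {w3}; [](q | ~p) there: w3:F. ✗
w3: successors {w4}; [](q | ~p) there: w4:T. ✓
w4: successors {w1, w5}; [](q | ~p) there: w1:F, w5:T. ✗
w5: successors {w6}; [](q | ~p) there: w6:T. ✓
w6: successors {w0}; [](q | ~p) there: w0:T. ✓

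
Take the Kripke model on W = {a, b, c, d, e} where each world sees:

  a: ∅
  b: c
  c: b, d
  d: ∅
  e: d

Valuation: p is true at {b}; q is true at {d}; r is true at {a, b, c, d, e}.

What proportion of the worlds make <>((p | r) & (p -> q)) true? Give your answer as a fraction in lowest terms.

3/5

a: no successors, so <>((p | r) & (p -> q)) fails. ✗
b: successors {c}; (p | r) & (p -> q) there: c:T. ✓
c: successors {b, d}; (p | r) & (p -> q) there: b:F, d:T. ✓
d: no successors, so <>((p | r) & (p -> q)) fails. ✗
e: successors {d}; (p | r) & (p -> q) there: d:T. ✓
That's 3 of 5 worlds, so 3/5.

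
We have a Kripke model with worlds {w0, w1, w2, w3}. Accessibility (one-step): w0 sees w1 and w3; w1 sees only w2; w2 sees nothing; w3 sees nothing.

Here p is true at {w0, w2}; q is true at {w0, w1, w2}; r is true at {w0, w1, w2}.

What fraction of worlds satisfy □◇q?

w0: successors {w1, w3}; ◇q there: w1:T, w3:F. ✗
w1: successors {w2}; ◇q there: w2:F. ✗
w2: no successors, so □◇q holds vacuously. ✓
w3: no successors, so □◇q holds vacuously. ✓
That's 2 of 4 worlds, so 2/4 = 1/2.

1/2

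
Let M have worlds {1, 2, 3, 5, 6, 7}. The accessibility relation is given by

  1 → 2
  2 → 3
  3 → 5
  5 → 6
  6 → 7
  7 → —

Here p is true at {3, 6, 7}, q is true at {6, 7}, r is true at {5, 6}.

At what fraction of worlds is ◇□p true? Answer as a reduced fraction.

1: successors {2}; □p there: 2:T. ✓
2: successors {3}; □p there: 3:F. ✗
3: successors {5}; □p there: 5:T. ✓
5: successors {6}; □p there: 6:T. ✓
6: successors {7}; □p there: 7:T. ✓
7: no successors, so ◇□p fails. ✗
That's 4 of 6 worlds, so 4/6 = 2/3.

2/3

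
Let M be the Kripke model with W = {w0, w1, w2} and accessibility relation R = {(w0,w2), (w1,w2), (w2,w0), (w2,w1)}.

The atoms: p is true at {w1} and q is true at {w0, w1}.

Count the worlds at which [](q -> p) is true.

2

w0: successors {w2}; q -> p there: w2:T. ✓
w1: successors {w2}; q -> p there: w2:T. ✓
w2: successors {w0, w1}; q -> p there: w0:F, w1:T. ✗
Satisfying worlds: {w0, w1}.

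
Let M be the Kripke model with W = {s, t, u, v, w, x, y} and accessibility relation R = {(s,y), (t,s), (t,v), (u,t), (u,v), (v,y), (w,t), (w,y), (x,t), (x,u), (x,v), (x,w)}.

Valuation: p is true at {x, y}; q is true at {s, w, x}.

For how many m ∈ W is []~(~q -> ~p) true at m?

s: successors {y}; ~(~q -> ~p) there: y:T. ✓
t: successors {s, v}; ~(~q -> ~p) there: s:F, v:F. ✗
u: successors {t, v}; ~(~q -> ~p) there: t:F, v:F. ✗
v: successors {y}; ~(~q -> ~p) there: y:T. ✓
w: successors {t, y}; ~(~q -> ~p) there: t:F, y:T. ✗
x: successors {t, u, v, w}; ~(~q -> ~p) there: t:F, u:F, v:F, w:F. ✗
y: no successors, so []~(~q -> ~p) holds vacuously. ✓
Satisfying worlds: {s, v, y}.

3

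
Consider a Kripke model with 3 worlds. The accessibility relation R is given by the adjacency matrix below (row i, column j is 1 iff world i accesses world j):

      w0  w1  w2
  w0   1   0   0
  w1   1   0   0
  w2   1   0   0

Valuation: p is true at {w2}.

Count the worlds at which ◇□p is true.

0

w0: successors {w0}; □p there: w0:F. ✗
w1: successors {w0}; □p there: w0:F. ✗
w2: successors {w0}; □p there: w0:F. ✗
Satisfying worlds: ∅.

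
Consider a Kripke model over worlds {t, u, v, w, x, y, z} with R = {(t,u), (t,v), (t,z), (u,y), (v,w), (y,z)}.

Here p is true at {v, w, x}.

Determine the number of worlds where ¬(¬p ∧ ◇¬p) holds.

t: ¬p ∧ ◇¬p is T. ✗
u: ¬p ∧ ◇¬p is T. ✗
v: ¬p ∧ ◇¬p is F. ✓
w: ¬p ∧ ◇¬p is F. ✓
x: ¬p ∧ ◇¬p is F. ✓
y: ¬p ∧ ◇¬p is T. ✗
z: ¬p ∧ ◇¬p is F. ✓
Satisfying worlds: {v, w, x, z}.

4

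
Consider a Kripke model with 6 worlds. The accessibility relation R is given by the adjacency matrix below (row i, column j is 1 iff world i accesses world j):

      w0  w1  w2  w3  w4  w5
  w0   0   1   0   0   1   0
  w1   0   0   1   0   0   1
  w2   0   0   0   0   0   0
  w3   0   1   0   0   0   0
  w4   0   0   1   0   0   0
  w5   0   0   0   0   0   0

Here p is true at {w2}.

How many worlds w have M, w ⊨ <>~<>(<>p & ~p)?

w0: successors {w1, w4}; ~<>(<>p & ~p) there: w1:T, w4:T. ✓
w1: successors {w2, w5}; ~<>(<>p & ~p) there: w2:T, w5:T. ✓
w2: no successors, so <>~<>(<>p & ~p) fails. ✗
w3: successors {w1}; ~<>(<>p & ~p) there: w1:T. ✓
w4: successors {w2}; ~<>(<>p & ~p) there: w2:T. ✓
w5: no successors, so <>~<>(<>p & ~p) fails. ✗
Satisfying worlds: {w0, w1, w3, w4}.

4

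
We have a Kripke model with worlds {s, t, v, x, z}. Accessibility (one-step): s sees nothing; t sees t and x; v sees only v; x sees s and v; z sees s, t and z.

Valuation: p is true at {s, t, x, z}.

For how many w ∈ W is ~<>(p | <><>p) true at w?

s: <>(p | <><>p) is F. ✓
t: <>(p | <><>p) is T. ✗
v: <>(p | <><>p) is F. ✓
x: <>(p | <><>p) is T. ✗
z: <>(p | <><>p) is T. ✗
Satisfying worlds: {s, v}.

2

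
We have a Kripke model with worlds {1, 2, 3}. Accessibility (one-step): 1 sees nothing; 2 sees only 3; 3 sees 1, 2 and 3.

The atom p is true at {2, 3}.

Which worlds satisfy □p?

1: no successors, so □p holds vacuously. ✓
2: successors {3}; p there: 3:T. ✓
3: successors {1, 2, 3}; p there: 1:F, 2:T, 3:T. ✗

{1, 2}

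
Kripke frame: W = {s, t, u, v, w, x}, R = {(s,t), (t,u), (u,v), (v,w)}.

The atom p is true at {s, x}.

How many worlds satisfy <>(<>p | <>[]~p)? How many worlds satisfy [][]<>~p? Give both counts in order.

For <>(<>p | <>[]~p):
s: successors {t}; <>p | <>[]~p there: t:T. ✓
t: successors {u}; <>p | <>[]~p there: u:T. ✓
u: successors {v}; <>p | <>[]~p there: v:T. ✓
v: successors {w}; <>p | <>[]~p there: w:F. ✗
w: no successors, so <>(<>p | <>[]~p) fails. ✗
x: no successors, so <>(<>p | <>[]~p) fails. ✗
— 3 worlds.
For [][]<>~p:
s: successors {t}; []<>~p there: t:T. ✓
t: successors {u}; []<>~p there: u:T. ✓
u: successors {v}; []<>~p there: v:F. ✗
v: successors {w}; []<>~p there: w:T. ✓
w: no successors, so [][]<>~p holds vacuously. ✓
x: no successors, so [][]<>~p holds vacuously. ✓
— 5 worlds.

3 and 5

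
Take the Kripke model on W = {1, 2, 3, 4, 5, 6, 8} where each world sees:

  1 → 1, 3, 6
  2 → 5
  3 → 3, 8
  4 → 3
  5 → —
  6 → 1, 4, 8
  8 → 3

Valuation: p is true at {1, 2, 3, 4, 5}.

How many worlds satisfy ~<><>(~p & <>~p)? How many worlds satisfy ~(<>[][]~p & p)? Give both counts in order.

For ~<><>(~p & <>~p):
1: <><>(~p & <>~p) is T. ✗
2: <><>(~p & <>~p) is F. ✓
3: <><>(~p & <>~p) is F. ✓
4: <><>(~p & <>~p) is F. ✓
5: <><>(~p & <>~p) is F. ✓
6: <><>(~p & <>~p) is T. ✗
8: <><>(~p & <>~p) is F. ✓
— 5 worlds.
For ~(<>[][]~p & p):
1: <>[][]~p & p is F. ✓
2: <>[][]~p & p is T. ✗
3: <>[][]~p & p is F. ✓
4: <>[][]~p & p is F. ✓
5: <>[][]~p & p is F. ✓
6: <>[][]~p & p is F. ✓
8: <>[][]~p & p is F. ✓
— 6 worlds.

5 and 6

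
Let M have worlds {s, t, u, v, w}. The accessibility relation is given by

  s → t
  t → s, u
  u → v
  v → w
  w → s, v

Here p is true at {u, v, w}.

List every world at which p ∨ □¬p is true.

s: p is F, □¬p is T. ✓
t: p is F, □¬p is F. ✗
u: p is T, □¬p is F. ✓
v: p is T, □¬p is F. ✓
w: p is T, □¬p is F. ✓

{s, u, v, w}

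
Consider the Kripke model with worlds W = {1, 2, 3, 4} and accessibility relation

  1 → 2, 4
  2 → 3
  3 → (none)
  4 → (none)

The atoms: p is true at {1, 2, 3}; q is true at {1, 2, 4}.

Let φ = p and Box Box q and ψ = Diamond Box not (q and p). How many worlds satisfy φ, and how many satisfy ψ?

2 and 2

For p and Box Box q:
1: p is T, Box Box q is F. ✗
2: p is T, Box Box q is T. ✓
3: p is T, Box Box q is T. ✓
4: p is F, Box Box q is T. ✗
— 2 worlds.
For Diamond Box not (q and p):
1: successors {2, 4}; Box not (q and p) there: 2:T, 4:T. ✓
2: successors {3}; Box not (q and p) there: 3:T. ✓
3: no successors, so Diamond Box not (q and p) fails. ✗
4: no successors, so Diamond Box not (q and p) fails. ✗
— 2 worlds.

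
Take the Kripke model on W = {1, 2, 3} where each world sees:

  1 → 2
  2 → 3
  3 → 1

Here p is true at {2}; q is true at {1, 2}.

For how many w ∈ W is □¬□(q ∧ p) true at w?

2

1: successors {2}; ¬□(q ∧ p) there: 2:T. ✓
2: successors {3}; ¬□(q ∧ p) there: 3:T. ✓
3: successors {1}; ¬□(q ∧ p) there: 1:F. ✗
Satisfying worlds: {1, 2}.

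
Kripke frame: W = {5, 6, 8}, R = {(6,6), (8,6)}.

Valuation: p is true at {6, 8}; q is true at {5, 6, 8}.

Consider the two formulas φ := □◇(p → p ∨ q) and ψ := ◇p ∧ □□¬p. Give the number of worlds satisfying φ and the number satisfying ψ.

3 and 0

For □◇(p → p ∨ q):
5: no successors, so □◇(p → p ∨ q) holds vacuously. ✓
6: successors {6}; ◇(p → p ∨ q) there: 6:T. ✓
8: successors {6}; ◇(p → p ∨ q) there: 6:T. ✓
— 3 worlds.
For ◇p ∧ □□¬p:
5: ◇p is F, □□¬p is T. ✗
6: ◇p is T, □□¬p is F. ✗
8: ◇p is T, □□¬p is F. ✗
— 0 worlds.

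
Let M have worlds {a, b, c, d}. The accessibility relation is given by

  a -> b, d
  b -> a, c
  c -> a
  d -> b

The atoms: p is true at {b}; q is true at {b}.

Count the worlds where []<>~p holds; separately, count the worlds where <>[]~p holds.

3 and 3

For []<>~p:
a: successors {b, d}; <>~p there: b:T, d:F. ✗
b: successors {a, c}; <>~p there: a:T, c:T. ✓
c: successors {a}; <>~p there: a:T. ✓
d: successors {b}; <>~p there: b:T. ✓
— 3 worlds.
For <>[]~p:
a: successors {b, d}; []~p there: b:T, d:F. ✓
b: successors {a, c}; []~p there: a:F, c:T. ✓
c: successors {a}; []~p there: a:F. ✗
d: successors {b}; []~p there: b:T. ✓
— 3 worlds.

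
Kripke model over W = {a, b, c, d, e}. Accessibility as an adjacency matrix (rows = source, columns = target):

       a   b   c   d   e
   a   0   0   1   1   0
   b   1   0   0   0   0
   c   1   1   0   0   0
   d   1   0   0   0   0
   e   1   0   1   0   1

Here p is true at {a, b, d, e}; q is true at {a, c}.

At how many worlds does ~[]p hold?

2

a: []p is F. ✓
b: []p is T. ✗
c: []p is T. ✗
d: []p is T. ✗
e: []p is F. ✓
Satisfying worlds: {a, e}.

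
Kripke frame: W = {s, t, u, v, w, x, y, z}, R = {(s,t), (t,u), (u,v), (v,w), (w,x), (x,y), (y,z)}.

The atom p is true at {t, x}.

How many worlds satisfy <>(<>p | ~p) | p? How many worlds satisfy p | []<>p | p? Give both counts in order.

5 and 4

For <>(<>p | ~p) | p:
s: <>(<>p | ~p) is F, p is F. ✗
t: <>(<>p | ~p) is T, p is T. ✓
u: <>(<>p | ~p) is T, p is F. ✓
v: <>(<>p | ~p) is T, p is F. ✓
w: <>(<>p | ~p) is F, p is F. ✗
x: <>(<>p | ~p) is T, p is T. ✓
y: <>(<>p | ~p) is T, p is F. ✓
z: <>(<>p | ~p) is F, p is F. ✗
— 5 worlds.
For p | []<>p | p:
s: p | []<>p is F, p is F. ✗
t: p | []<>p is T, p is T. ✓
u: p | []<>p is F, p is F. ✗
v: p | []<>p is T, p is F. ✓
w: p | []<>p is F, p is F. ✗
x: p | []<>p is T, p is T. ✓
y: p | []<>p is F, p is F. ✗
z: p | []<>p is T, p is F. ✓
— 4 worlds.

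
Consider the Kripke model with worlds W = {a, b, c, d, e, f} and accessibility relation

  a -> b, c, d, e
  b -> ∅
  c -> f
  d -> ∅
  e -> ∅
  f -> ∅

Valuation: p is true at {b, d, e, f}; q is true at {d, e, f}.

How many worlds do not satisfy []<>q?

2

a: successors {b, c, d, e}; <>q there: b:F, c:T, d:F, e:F. ✗
b: no successors, so []<>q holds vacuously. ✓
c: successors {f}; <>q there: f:F. ✗
d: no successors, so []<>q holds vacuously. ✓
e: no successors, so []<>q holds vacuously. ✓
f: no successors, so []<>q holds vacuously. ✓
Satisfying worlds: {b, d, e, f}.
So []<>q fails at the other 2 worlds.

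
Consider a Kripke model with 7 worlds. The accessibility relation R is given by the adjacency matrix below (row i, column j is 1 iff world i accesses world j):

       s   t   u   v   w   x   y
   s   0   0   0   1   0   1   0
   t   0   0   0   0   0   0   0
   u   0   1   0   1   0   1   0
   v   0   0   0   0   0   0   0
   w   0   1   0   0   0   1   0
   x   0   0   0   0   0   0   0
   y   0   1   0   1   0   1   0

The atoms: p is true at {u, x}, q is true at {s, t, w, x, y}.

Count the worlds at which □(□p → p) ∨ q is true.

s: □(□p → p) is F, q is T. ✓
t: □(□p → p) is T, q is T. ✓
u: □(□p → p) is F, q is F. ✗
v: □(□p → p) is T, q is F. ✓
w: □(□p → p) is F, q is T. ✓
x: □(□p → p) is T, q is T. ✓
y: □(□p → p) is F, q is T. ✓
Satisfying worlds: {s, t, v, w, x, y}.

6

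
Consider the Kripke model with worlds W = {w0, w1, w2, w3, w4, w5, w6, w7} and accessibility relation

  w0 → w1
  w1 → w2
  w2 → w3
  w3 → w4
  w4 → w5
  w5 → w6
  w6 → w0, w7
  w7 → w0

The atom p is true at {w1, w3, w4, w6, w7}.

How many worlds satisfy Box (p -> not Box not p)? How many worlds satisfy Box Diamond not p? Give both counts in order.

For Box (p -> not Box not p):
w0: successors {w1}; p -> not Box not p there: w1:F. ✗
w1: successors {w2}; p -> not Box not p there: w2:T. ✓
w2: successors {w3}; p -> not Box not p there: w3:T. ✓
w3: successors {w4}; p -> not Box not p there: w4:F. ✗
w4: successors {w5}; p -> not Box not p there: w5:T. ✓
w5: successors {w6}; p -> not Box not p there: w6:T. ✓
w6: successors {w0, w7}; p -> not Box not p there: w0:T, w7:F. ✗
w7: successors {w0}; p -> not Box not p there: w0:T. ✓
— 5 worlds.
For Box Diamond not p:
w0: successors {w1}; Diamond not p there: w1:T. ✓
w1: successors {w2}; Diamond not p there: w2:F. ✗
w2: successors {w3}; Diamond not p there: w3:F. ✗
w3: successors {w4}; Diamond not p there: w4:T. ✓
w4: successors {w5}; Diamond not p there: w5:F. ✗
w5: successors {w6}; Diamond not p there: w6:T. ✓
w6: successors {w0, w7}; Diamond not p there: w0:F, w7:T. ✗
w7: successors {w0}; Diamond not p there: w0:F. ✗
— 3 worlds.

5 and 3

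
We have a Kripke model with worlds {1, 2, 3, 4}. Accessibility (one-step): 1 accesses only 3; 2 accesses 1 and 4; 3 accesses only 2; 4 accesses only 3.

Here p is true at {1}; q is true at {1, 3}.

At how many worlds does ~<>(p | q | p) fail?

3

1: <>(p | q | p) is T. ✗
2: <>(p | q | p) is T. ✗
3: <>(p | q | p) is F. ✓
4: <>(p | q | p) is T. ✗
Satisfying worlds: {3}.
So ~<>(p | q | p) fails at the other 3 worlds.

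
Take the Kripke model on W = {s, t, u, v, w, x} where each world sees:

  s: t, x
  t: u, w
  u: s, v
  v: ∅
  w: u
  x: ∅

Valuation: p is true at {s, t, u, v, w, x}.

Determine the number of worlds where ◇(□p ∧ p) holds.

s: successors {t, x}; □p ∧ p there: t:T, x:T. ✓
t: successors {u, w}; □p ∧ p there: u:T, w:T. ✓
u: successors {s, v}; □p ∧ p there: s:T, v:T. ✓
v: no successors, so ◇(□p ∧ p) fails. ✗
w: successors {u}; □p ∧ p there: u:T. ✓
x: no successors, so ◇(□p ∧ p) fails. ✗
Satisfying worlds: {s, t, u, w}.

4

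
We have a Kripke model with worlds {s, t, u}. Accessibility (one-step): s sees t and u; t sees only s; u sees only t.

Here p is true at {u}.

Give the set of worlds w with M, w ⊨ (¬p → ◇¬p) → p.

s: ¬p → ◇¬p is T, p is F. ✗
t: ¬p → ◇¬p is T, p is F. ✗
u: ¬p → ◇¬p is T, p is T. ✓

{u}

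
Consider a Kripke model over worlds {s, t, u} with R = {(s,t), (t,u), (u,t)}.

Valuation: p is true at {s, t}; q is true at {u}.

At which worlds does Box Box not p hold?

s: successors {t}; Box not p there: t:T. ✓
t: successors {u}; Box not p there: u:F. ✗
u: successors {t}; Box not p there: t:T. ✓

{s, u}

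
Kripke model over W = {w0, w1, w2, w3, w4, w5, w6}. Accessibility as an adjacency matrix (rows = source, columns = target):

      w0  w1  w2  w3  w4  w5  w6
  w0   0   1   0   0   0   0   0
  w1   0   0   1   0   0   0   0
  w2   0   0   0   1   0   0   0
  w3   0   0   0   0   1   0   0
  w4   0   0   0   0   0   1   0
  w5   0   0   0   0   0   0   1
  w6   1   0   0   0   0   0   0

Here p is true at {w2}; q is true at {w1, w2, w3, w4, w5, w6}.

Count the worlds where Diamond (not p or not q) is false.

1

w0: successors {w1}; not p or not q there: w1:T. ✓
w1: successors {w2}; not p or not q there: w2:F. ✗
w2: successors {w3}; not p or not q there: w3:T. ✓
w3: successors {w4}; not p or not q there: w4:T. ✓
w4: successors {w5}; not p or not q there: w5:T. ✓
w5: successors {w6}; not p or not q there: w6:T. ✓
w6: successors {w0}; not p or not q there: w0:T. ✓
Satisfying worlds: {w0, w2, w3, w4, w5, w6}.
So Diamond (not p or not q) fails at the other 1 world.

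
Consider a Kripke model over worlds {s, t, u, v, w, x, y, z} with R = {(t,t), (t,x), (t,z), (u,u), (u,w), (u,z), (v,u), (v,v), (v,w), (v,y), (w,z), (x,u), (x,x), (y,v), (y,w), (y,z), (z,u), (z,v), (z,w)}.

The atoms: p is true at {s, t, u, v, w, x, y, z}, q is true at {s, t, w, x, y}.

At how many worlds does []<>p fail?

s: no successors, so []<>p holds vacuously. ✓
t: successors {t, x, z}; <>p there: t:T, x:T, z:T. ✓
u: successors {u, w, z}; <>p there: u:T, w:T, z:T. ✓
v: successors {u, v, w, y}; <>p there: u:T, v:T, w:T, y:T. ✓
w: successors {z}; <>p there: z:T. ✓
x: successors {u, x}; <>p there: u:T, x:T. ✓
y: successors {v, w, z}; <>p there: v:T, w:T, z:T. ✓
z: successors {u, v, w}; <>p there: u:T, v:T, w:T. ✓
Satisfying worlds: {s, t, u, v, w, x, y, z}.
So []<>p fails at the other 0 worlds.

0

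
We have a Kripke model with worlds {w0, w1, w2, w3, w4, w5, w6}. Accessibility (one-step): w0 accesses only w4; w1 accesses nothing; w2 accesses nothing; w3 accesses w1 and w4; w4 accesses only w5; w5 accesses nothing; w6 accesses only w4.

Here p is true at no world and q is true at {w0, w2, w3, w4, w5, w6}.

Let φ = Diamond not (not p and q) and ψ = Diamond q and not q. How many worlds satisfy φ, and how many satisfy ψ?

For Diamond not (not p and q):
w0: successors {w4}; not (not p and q) there: w4:F. ✗
w1: no successors, so Diamond not (not p and q) fails. ✗
w2: no successors, so Diamond not (not p and q) fails. ✗
w3: successors {w1, w4}; not (not p and q) there: w1:T, w4:F. ✓
w4: successors {w5}; not (not p and q) there: w5:F. ✗
w5: no successors, so Diamond not (not p and q) fails. ✗
w6: successors {w4}; not (not p and q) there: w4:F. ✗
— 1 world.
For Diamond q and not q:
w0: Diamond q is T, not q is F. ✗
w1: Diamond q is F, not q is T. ✗
w2: Diamond q is F, not q is F. ✗
w3: Diamond q is T, not q is F. ✗
w4: Diamond q is T, not q is F. ✗
w5: Diamond q is F, not q is F. ✗
w6: Diamond q is T, not q is F. ✗
— 0 worlds.

1 and 0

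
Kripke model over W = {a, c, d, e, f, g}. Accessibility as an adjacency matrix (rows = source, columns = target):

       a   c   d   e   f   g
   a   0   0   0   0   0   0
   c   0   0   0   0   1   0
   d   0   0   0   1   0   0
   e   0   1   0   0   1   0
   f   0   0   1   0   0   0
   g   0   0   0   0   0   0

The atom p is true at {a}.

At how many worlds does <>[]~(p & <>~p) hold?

a: no successors, so <>[]~(p & <>~p) fails. ✗
c: successors {f}; []~(p & <>~p) there: f:T. ✓
d: successors {e}; []~(p & <>~p) there: e:T. ✓
e: successors {c, f}; []~(p & <>~p) there: c:T, f:T. ✓
f: successors {d}; []~(p & <>~p) there: d:T. ✓
g: no successors, so <>[]~(p & <>~p) fails. ✗
Satisfying worlds: {c, d, e, f}.

4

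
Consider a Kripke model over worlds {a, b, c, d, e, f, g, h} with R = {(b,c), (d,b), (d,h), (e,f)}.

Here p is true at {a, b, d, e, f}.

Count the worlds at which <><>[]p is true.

1

a: no successors, so <><>[]p fails. ✗
b: successors {c}; <>[]p there: c:F. ✗
c: no successors, so <><>[]p fails. ✗
d: successors {b, h}; <>[]p there: b:T, h:F. ✓
e: successors {f}; <>[]p there: f:F. ✗
f: no successors, so <><>[]p fails. ✗
g: no successors, so <><>[]p fails. ✗
h: no successors, so <><>[]p fails. ✗
Satisfying worlds: {d}.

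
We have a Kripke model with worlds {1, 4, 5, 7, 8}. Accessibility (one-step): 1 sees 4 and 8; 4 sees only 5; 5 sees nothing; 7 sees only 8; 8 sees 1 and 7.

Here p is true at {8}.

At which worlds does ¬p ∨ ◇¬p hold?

1: ¬p is T, ◇¬p is T. ✓
4: ¬p is T, ◇¬p is T. ✓
5: ¬p is T, ◇¬p is F. ✓
7: ¬p is T, ◇¬p is F. ✓
8: ¬p is F, ◇¬p is T. ✓

{1, 4, 5, 7, 8}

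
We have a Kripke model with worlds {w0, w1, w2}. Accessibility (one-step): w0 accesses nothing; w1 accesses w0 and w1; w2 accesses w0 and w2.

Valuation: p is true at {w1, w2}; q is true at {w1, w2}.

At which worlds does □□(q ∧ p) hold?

w0: no successors, so □□(q ∧ p) holds vacuously. ✓
w1: successors {w0, w1}; □(q ∧ p) there: w0:T, w1:F. ✗
w2: successors {w0, w2}; □(q ∧ p) there: w0:T, w2:F. ✗

{w0}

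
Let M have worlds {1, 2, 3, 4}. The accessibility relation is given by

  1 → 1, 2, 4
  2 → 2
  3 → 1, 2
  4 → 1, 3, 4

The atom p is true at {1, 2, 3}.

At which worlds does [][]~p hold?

1: successors {1, 2, 4}; []~p there: 1:F, 2:F, 4:F. ✗
2: successors {2}; []~p there: 2:F. ✗
3: successors {1, 2}; []~p there: 1:F, 2:F. ✗
4: successors {1, 3, 4}; []~p there: 1:F, 3:F, 4:F. ✗

∅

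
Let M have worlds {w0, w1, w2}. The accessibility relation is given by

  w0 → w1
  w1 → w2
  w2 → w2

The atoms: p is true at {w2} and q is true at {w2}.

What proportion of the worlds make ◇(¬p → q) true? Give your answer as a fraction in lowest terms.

2/3

w0: successors {w1}; ¬p → q there: w1:F. ✗
w1: successors {w2}; ¬p → q there: w2:T. ✓
w2: successors {w2}; ¬p → q there: w2:T. ✓
That's 2 of 3 worlds, so 2/3.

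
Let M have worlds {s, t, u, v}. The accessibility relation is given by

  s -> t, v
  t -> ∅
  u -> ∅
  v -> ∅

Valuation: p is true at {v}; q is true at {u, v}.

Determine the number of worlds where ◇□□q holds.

1

s: successors {t, v}; □□q there: t:T, v:T. ✓
t: no successors, so ◇□□q fails. ✗
u: no successors, so ◇□□q fails. ✗
v: no successors, so ◇□□q fails. ✗
Satisfying worlds: {s}.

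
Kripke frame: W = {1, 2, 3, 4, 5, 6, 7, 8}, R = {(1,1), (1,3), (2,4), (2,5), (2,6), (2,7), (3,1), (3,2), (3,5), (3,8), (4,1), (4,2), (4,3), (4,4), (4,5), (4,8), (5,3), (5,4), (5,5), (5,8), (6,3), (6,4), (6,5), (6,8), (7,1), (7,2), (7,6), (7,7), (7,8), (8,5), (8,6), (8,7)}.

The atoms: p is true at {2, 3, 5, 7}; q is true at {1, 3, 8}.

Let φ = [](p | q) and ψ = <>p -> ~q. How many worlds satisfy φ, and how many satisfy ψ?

For [](p | q):
1: successors {1, 3}; p | q there: 1:T, 3:T. ✓
2: successors {4, 5, 6, 7}; p | q there: 4:F, 5:T, 6:F, 7:T. ✗
3: successors {1, 2, 5, 8}; p | q there: 1:T, 2:T, 5:T, 8:T. ✓
4: successors {1, 2, 3, 4, 5, 8}; p | q there: 1:T, 2:T, 3:T, 4:F, 5:T, 8:T. ✗
5: successors {3, 4, 5, 8}; p | q there: 3:T, 4:F, 5:T, 8:T. ✗
6: successors {3, 4, 5, 8}; p | q there: 3:T, 4:F, 5:T, 8:T. ✗
7: successors {1, 2, 6, 7, 8}; p | q there: 1:T, 2:T, 6:F, 7:T, 8:T. ✗
8: successors {5, 6, 7}; p | q there: 5:T, 6:F, 7:T. ✗
— 2 worlds.
For <>p -> ~q:
1: <>p is T, ~q is F. ✗
2: <>p is T, ~q is T. ✓
3: <>p is T, ~q is F. ✗
4: <>p is T, ~q is T. ✓
5: <>p is T, ~q is T. ✓
6: <>p is T, ~q is T. ✓
7: <>p is T, ~q is T. ✓
8: <>p is T, ~q is F. ✗
— 5 worlds.

2 and 5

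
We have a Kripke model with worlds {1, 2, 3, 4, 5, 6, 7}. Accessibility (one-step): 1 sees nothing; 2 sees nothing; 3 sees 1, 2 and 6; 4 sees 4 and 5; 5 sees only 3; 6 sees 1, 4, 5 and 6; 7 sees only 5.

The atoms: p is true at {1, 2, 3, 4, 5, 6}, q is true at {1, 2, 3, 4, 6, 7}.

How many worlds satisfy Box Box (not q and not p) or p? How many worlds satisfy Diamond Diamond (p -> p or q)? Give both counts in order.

6 and 5

For Box Box (not q and not p) or p:
1: Box Box (not q and not p) is T, p is T. ✓
2: Box Box (not q and not p) is T, p is T. ✓
3: Box Box (not q and not p) is F, p is T. ✓
4: Box Box (not q and not p) is F, p is T. ✓
5: Box Box (not q and not p) is F, p is T. ✓
6: Box Box (not q and not p) is F, p is T. ✓
7: Box Box (not q and not p) is F, p is F. ✗
— 6 worlds.
For Diamond Diamond (p -> p or q):
1: no successors, so Diamond Diamond (p -> p or q) fails. ✗
2: no successors, so Diamond Diamond (p -> p or q) fails. ✗
3: successors {1, 2, 6}; Diamond (p -> p or q) there: 1:F, 2:F, 6:T. ✓
4: successors {4, 5}; Diamond (p -> p or q) there: 4:T, 5:T. ✓
5: successors {3}; Diamond (p -> p or q) there: 3:T. ✓
6: successors {1, 4, 5, 6}; Diamond (p -> p or q) there: 1:F, 4:T, 5:T, 6:T. ✓
7: successors {5}; Diamond (p -> p or q) there: 5:T. ✓
— 5 worlds.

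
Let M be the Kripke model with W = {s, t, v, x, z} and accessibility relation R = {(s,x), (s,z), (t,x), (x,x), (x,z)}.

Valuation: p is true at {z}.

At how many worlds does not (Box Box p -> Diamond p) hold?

2

s: Box Box p -> Diamond p is T. ✗
t: Box Box p -> Diamond p is T. ✗
v: Box Box p -> Diamond p is F. ✓
x: Box Box p -> Diamond p is T. ✗
z: Box Box p -> Diamond p is F. ✓
Satisfying worlds: {v, z}.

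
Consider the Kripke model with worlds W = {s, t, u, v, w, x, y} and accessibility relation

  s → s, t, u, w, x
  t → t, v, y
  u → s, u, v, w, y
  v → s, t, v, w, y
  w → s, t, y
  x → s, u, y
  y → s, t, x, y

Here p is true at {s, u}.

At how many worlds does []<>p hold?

s: successors {s, t, u, w, x}; <>p there: s:T, t:F, u:T, w:T, x:T. ✗
t: successors {t, v, y}; <>p there: t:F, v:T, y:T. ✗
u: successors {s, u, v, w, y}; <>p there: s:T, u:T, v:T, w:T, y:T. ✓
v: successors {s, t, v, w, y}; <>p there: s:T, t:F, v:T, w:T, y:T. ✗
w: successors {s, t, y}; <>p there: s:T, t:F, y:T. ✗
x: successors {s, u, y}; <>p there: s:T, u:T, y:T. ✓
y: successors {s, t, x, y}; <>p there: s:T, t:F, x:T, y:T. ✗
Satisfying worlds: {u, x}.

2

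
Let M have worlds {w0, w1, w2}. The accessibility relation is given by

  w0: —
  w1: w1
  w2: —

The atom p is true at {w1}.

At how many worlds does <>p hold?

1

w0: no successors, so <>p fails. ✗
w1: successors {w1}; p there: w1:T. ✓
w2: no successors, so <>p fails. ✗
Satisfying worlds: {w1}.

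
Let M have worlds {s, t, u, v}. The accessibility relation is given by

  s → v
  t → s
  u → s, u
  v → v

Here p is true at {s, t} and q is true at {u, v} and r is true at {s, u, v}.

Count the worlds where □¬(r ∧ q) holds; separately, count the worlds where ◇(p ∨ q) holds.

For □¬(r ∧ q):
s: successors {v}; ¬(r ∧ q) there: v:F. ✗
t: successors {s}; ¬(r ∧ q) there: s:T. ✓
u: successors {s, u}; ¬(r ∧ q) there: s:T, u:F. ✗
v: successors {v}; ¬(r ∧ q) there: v:F. ✗
— 1 world.
For ◇(p ∨ q):
s: successors {v}; p ∨ q there: v:T. ✓
t: successors {s}; p ∨ q there: s:T. ✓
u: successors {s, u}; p ∨ q there: s:T, u:T. ✓
v: successors {v}; p ∨ q there: v:T. ✓
— 4 worlds.

1 and 4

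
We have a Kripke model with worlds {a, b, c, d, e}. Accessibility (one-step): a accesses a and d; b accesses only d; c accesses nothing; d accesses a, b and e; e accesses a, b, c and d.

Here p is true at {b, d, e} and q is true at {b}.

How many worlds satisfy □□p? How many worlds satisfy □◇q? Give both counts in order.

1 and 2

For □□p:
a: successors {a, d}; □p there: a:F, d:F. ✗
b: successors {d}; □p there: d:F. ✗
c: no successors, so □□p holds vacuously. ✓
d: successors {a, b, e}; □p there: a:F, b:T, e:F. ✗
e: successors {a, b, c, d}; □p there: a:F, b:T, c:T, d:F. ✗
— 1 world.
For □◇q:
a: successors {a, d}; ◇q there: a:F, d:T. ✗
b: successors {d}; ◇q there: d:T. ✓
c: no successors, so □◇q holds vacuously. ✓
d: successors {a, b, e}; ◇q there: a:F, b:F, e:T. ✗
e: successors {a, b, c, d}; ◇q there: a:F, b:F, c:F, d:T. ✗
— 2 worlds.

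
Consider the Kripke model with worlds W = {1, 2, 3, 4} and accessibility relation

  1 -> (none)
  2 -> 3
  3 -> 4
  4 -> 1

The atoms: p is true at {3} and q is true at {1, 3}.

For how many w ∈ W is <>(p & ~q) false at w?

4

1: no successors, so <>(p & ~q) fails. ✗
2: successors {3}; p & ~q there: 3:F. ✗
3: successors {4}; p & ~q there: 4:F. ✗
4: successors {1}; p & ~q there: 1:F. ✗
Satisfying worlds: ∅.
So <>(p & ~q) fails at the other 4 worlds.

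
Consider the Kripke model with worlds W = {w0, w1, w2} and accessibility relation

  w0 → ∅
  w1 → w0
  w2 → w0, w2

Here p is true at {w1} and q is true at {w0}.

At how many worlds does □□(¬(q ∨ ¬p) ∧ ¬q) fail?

w0: no successors, so □□(¬(q ∨ ¬p) ∧ ¬q) holds vacuously. ✓
w1: successors {w0}; □(¬(q ∨ ¬p) ∧ ¬q) there: w0:T. ✓
w2: successors {w0, w2}; □(¬(q ∨ ¬p) ∧ ¬q) there: w0:T, w2:F. ✗
Satisfying worlds: {w0, w1}.
So □□(¬(q ∨ ¬p) ∧ ¬q) fails at the other 1 world.

1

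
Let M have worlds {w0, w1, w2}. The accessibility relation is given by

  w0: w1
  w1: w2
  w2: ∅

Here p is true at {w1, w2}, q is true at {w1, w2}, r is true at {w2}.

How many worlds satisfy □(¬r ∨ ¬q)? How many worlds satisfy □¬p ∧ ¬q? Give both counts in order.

2 and 0

For □(¬r ∨ ¬q):
w0: successors {w1}; ¬r ∨ ¬q there: w1:T. ✓
w1: successors {w2}; ¬r ∨ ¬q there: w2:F. ✗
w2: no successors, so □(¬r ∨ ¬q) holds vacuously. ✓
— 2 worlds.
For □¬p ∧ ¬q:
w0: □¬p is F, ¬q is T. ✗
w1: □¬p is F, ¬q is F. ✗
w2: □¬p is T, ¬q is F. ✗
— 0 worlds.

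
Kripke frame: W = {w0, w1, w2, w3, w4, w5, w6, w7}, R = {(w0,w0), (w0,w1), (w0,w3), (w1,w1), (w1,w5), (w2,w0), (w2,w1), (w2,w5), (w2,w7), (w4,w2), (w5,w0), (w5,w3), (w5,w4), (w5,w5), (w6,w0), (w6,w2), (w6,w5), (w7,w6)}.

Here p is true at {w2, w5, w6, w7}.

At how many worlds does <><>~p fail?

1

w0: successors {w0, w1, w3}; <>~p there: w0:T, w1:T, w3:F. ✓
w1: successors {w1, w5}; <>~p there: w1:T, w5:T. ✓
w2: successors {w0, w1, w5, w7}; <>~p there: w0:T, w1:T, w5:T, w7:F. ✓
w3: no successors, so <><>~p fails. ✗
w4: successors {w2}; <>~p there: w2:T. ✓
w5: successors {w0, w3, w4, w5}; <>~p there: w0:T, w3:F, w4:F, w5:T. ✓
w6: successors {w0, w2, w5}; <>~p there: w0:T, w2:T, w5:T. ✓
w7: successors {w6}; <>~p there: w6:T. ✓
Satisfying worlds: {w0, w1, w2, w4, w5, w6, w7}.
So <><>~p fails at the other 1 world.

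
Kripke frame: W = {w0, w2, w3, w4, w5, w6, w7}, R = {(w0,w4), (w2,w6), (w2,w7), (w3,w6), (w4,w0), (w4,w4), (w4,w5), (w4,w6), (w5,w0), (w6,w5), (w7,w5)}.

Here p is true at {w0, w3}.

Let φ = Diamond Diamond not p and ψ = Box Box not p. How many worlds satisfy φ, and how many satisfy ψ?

5 and 3

For Diamond Diamond not p:
w0: successors {w4}; Diamond not p there: w4:T. ✓
w2: successors {w6, w7}; Diamond not p there: w6:T, w7:T. ✓
w3: successors {w6}; Diamond not p there: w6:T. ✓
w4: successors {w0, w4, w5, w6}; Diamond not p there: w0:T, w4:T, w5:F, w6:T. ✓
w5: successors {w0}; Diamond not p there: w0:T. ✓
w6: successors {w5}; Diamond not p there: w5:F. ✗
w7: successors {w5}; Diamond not p there: w5:F. ✗
— 5 worlds.
For Box Box not p:
w0: successors {w4}; Box not p there: w4:F. ✗
w2: successors {w6, w7}; Box not p there: w6:T, w7:T. ✓
w3: successors {w6}; Box not p there: w6:T. ✓
w4: successors {w0, w4, w5, w6}; Box not p there: w0:T, w4:F, w5:F, w6:T. ✗
w5: successors {w0}; Box not p there: w0:T. ✓
w6: successors {w5}; Box not p there: w5:F. ✗
w7: successors {w5}; Box not p there: w5:F. ✗
— 3 worlds.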